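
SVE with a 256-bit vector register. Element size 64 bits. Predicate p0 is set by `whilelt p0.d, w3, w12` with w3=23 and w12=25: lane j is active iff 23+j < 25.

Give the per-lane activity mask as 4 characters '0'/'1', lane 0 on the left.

256-bit reg / 64-bit elem → 4 lanes
p0[j] = (23+j < 25); true for j=0..1 → 2 lanes set
bits (lane 0 leftmost): 1100

predicate = 1100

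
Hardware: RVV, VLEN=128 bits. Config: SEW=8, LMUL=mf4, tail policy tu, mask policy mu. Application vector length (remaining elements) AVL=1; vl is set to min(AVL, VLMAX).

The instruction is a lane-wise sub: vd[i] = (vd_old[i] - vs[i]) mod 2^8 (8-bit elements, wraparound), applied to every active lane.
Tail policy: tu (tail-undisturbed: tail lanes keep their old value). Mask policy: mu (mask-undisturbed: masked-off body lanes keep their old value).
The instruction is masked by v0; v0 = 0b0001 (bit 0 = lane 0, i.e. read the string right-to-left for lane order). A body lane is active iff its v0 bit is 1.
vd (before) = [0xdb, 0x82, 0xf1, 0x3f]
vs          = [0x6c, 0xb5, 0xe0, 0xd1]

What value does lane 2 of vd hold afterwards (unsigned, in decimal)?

vd[2] = 241

VLMAX = (128 × 1/4) / 8 = 4 lanes
vl = min(AVL, VLMAX) = min(1, 4) = 1
lane  0: sub(0xdb,0x6c) ⇒ 0x6f
lane  1: tail/keep ⇒ 0x82
lane  2: tail/keep ⇒ 0xf1
lane  3: tail/keep ⇒ 0x3f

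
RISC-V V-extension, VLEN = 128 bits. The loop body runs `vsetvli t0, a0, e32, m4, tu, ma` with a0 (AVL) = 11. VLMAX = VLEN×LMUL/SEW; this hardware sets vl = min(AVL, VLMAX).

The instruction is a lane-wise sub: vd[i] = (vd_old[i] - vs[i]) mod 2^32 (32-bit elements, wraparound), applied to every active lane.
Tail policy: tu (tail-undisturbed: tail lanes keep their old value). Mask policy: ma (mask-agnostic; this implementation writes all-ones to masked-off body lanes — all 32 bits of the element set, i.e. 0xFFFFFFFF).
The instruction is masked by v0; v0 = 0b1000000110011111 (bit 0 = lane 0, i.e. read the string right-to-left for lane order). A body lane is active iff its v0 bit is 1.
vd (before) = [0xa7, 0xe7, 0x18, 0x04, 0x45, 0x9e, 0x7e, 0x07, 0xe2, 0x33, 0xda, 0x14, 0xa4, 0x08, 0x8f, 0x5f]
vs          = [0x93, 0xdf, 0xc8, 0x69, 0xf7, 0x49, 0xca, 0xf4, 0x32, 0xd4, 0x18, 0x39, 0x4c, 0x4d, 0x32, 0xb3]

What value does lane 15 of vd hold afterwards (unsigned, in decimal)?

vd[15] = 95

VLMAX = VLEN×LMUL/SEW = 128×4/32 = 16
AVL=11 ≤ VLMAX=16, so vl = 11
  i=0: sub(0xa7,0x93) → 20
  i=1: sub(0xe7,0xdf) → 8
  i=2: sub(0x18,0xc8) → 4294967120
  i=3: sub(0x04,0x69) → 4294967195
  i=4: sub(0x45,0xf7) → 4294967118
  i=5: mask-off/ones → 4294967295
  i=6: mask-off/ones → 4294967295
  i=7: sub(0x07,0xf4) → 4294967059
  i=8: sub(0xe2,0x32) → 176
  i=9: mask-off/ones → 4294967295
  i=10: mask-off/ones → 4294967295
  i=11: tail/keep → 20
  i=12: tail/keep → 164
  i=13: tail/keep → 8
  i=14: tail/keep → 143
  i=15: tail/keep → 95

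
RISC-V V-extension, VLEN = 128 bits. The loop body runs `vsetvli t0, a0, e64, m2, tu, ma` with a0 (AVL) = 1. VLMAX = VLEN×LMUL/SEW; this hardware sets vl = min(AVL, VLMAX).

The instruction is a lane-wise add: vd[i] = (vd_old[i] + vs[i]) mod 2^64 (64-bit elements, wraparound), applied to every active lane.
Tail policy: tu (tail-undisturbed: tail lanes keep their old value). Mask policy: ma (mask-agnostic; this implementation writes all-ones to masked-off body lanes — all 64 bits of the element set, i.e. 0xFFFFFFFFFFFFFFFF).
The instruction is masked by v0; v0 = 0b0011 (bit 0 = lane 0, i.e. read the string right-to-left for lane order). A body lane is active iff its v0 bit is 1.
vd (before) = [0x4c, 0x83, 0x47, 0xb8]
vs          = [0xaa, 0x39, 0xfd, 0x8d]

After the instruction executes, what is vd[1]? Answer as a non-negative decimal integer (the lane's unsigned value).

lanes per group: 128·2/64 = 4
vl ← min(1, 4) = 1
vd[0] add(0x4c,0xaa) -> 0xf6
vd[1] tail/keep -> 0x83
vd[2] tail/keep -> 0x47
vd[3] tail/keep -> 0xb8

vd[1] = 131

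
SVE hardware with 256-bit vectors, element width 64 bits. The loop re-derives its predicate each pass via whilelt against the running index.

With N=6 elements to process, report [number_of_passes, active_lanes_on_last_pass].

[iterations, last_vl] = [2, 2]

256-bit reg / 64-bit elem → 4 lanes
6 elements at 4/iter → 2 passes, remainder 2 on the last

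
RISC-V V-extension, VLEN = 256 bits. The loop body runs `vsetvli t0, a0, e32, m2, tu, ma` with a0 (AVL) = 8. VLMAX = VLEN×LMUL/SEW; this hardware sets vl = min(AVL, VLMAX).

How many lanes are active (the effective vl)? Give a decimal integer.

lanes per group: 256·2/32 = 16
AVL=8 ≤ VLMAX=16, so vl = 8

vl = 8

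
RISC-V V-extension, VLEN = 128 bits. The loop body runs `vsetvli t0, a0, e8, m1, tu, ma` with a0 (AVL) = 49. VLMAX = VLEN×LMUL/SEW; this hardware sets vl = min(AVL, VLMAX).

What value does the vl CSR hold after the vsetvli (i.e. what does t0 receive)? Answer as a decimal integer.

lanes per group: 128·1/8 = 16
vl ← min(49, 16) = 16

vl = 16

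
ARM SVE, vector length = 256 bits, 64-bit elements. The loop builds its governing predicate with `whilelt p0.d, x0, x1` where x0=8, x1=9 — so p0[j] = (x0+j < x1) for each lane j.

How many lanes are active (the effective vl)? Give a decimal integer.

vl = 1

lane count: 256 div 64 = 4
active while 8+j < 9, i.e. j ∈ [0,1) capped at 4 ⇒ 1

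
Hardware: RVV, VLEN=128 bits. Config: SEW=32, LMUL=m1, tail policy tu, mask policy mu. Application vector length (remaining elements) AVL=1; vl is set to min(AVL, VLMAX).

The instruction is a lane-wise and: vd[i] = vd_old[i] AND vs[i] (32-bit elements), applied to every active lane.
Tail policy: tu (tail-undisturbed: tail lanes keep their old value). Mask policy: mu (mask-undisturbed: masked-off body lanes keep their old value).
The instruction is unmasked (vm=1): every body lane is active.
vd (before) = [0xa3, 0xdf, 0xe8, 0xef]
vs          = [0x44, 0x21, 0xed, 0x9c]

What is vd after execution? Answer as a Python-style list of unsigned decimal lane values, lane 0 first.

vd = [0, 223, 232, 239]

VLMAX = (128 × 1) / 32 = 4 lanes
vl ← min(1, 4) = 1
[0] and(0xa3,0x44) = 0x00
[1] tail/keep = 0xdf
[2] tail/keep = 0xe8
[3] tail/keep = 0xef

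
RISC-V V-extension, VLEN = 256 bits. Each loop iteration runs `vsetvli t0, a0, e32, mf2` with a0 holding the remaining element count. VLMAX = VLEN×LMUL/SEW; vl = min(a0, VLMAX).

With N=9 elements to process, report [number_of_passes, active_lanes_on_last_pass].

[iterations, last_vl] = [3, 1]

VLMAX = (256 × 1/2) / 32 = 4 lanes
9 elements at 4/iter → 3 passes, remainder 1 on the last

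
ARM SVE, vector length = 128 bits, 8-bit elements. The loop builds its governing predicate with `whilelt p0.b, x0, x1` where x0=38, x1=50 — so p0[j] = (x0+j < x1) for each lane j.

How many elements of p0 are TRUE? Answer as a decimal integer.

vl = 12

128-bit reg / 8-bit elem → 16 lanes
active while 38+j < 50, i.e. j ∈ [0,12) capped at 16 ⇒ 12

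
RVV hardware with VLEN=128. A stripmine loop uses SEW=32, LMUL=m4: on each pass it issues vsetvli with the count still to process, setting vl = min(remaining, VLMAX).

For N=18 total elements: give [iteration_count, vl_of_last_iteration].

[iterations, last_vl] = [2, 2]

lanes per group: 128·4/32 = 16
18 elements at 16/iter → 2 passes, remainder 2 on the last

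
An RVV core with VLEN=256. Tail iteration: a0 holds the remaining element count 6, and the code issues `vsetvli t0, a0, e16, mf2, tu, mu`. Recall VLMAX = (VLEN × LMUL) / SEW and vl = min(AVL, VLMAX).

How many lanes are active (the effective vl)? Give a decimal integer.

VLMAX = VLEN×LMUL/SEW = 256×1/2/16 = 8
vl = min(AVL, VLMAX) = min(6, 8) = 6

vl = 6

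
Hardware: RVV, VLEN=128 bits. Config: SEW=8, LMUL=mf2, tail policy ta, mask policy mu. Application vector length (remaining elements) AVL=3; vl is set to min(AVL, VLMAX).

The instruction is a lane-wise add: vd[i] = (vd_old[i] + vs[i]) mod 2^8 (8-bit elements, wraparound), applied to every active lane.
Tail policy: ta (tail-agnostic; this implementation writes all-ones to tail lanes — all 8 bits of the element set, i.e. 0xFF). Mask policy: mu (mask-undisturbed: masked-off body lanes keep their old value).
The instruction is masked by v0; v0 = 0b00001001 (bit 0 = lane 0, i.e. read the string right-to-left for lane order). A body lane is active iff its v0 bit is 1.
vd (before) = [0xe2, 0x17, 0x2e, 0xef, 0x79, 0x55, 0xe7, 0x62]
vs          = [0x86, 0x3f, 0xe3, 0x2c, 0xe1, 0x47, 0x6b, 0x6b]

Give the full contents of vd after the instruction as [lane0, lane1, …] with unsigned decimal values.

VLMAX = (128 × 1/2) / 8 = 8 lanes
vl ← min(3, 8) = 3
[0] add(0xe2,0x86) = 0x68
[1] mask-off/keep = 0x17
[2] mask-off/keep = 0x2e
[3] tail/ones = 0xff
[4] tail/ones = 0xff
[5] tail/ones = 0xff
[6] tail/ones = 0xff
[7] tail/ones = 0xff

vd = [104, 23, 46, 255, 255, 255, 255, 255]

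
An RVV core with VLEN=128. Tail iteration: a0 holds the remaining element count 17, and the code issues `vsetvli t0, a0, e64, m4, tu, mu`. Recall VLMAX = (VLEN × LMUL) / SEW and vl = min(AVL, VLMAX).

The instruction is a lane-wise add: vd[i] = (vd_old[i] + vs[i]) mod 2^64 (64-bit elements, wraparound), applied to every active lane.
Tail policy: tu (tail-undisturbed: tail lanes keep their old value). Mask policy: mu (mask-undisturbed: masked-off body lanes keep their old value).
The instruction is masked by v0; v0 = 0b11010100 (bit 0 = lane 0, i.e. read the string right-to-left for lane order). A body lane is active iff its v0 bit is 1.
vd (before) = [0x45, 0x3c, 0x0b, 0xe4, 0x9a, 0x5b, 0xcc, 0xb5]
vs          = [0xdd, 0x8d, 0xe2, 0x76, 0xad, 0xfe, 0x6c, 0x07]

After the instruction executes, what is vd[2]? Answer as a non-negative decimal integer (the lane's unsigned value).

VLMAX = (128 × 4) / 64 = 8 lanes
vl ← min(17, 8) = 8
[0] mask-off/keep = 0x45
[1] mask-off/keep = 0x3c
[2] add(0x0b,0xe2) = 0xed
[3] mask-off/keep = 0xe4
[4] add(0x9a,0xad) = 0x147
[5] mask-off/keep = 0x5b
[6] add(0xcc,0x6c) = 0x138
[7] add(0xb5,0x07) = 0xbc

vd[2] = 237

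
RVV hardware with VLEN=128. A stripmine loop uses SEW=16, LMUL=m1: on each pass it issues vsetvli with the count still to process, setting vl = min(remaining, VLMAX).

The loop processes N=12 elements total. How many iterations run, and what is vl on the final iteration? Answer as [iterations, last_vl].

VLMAX = (128 × 1) / 16 = 8 lanes
N=12: ⌈12/8⌉ = 2 iters; last vl = 12 − 1×8 = 4

[iterations, last_vl] = [2, 4]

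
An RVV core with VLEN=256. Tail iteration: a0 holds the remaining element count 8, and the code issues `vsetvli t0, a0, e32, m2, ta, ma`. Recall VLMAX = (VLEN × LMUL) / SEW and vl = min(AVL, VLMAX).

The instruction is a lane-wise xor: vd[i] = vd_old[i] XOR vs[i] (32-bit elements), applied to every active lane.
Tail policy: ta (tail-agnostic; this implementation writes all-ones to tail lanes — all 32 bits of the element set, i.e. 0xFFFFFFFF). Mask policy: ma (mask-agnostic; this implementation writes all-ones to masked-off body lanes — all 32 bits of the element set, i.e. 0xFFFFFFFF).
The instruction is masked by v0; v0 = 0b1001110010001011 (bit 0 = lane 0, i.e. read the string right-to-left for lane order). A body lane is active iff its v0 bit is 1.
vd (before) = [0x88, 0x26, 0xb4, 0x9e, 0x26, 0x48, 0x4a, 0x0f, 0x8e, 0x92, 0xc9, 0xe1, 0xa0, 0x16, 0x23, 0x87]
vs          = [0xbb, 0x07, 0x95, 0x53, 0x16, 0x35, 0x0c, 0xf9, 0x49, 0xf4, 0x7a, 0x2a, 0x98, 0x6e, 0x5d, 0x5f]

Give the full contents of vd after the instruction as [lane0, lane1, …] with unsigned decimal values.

vd = [51, 33, 4294967295, 205, 4294967295, 4294967295, 4294967295, 246, 4294967295, 4294967295, 4294967295, 4294967295, 4294967295, 4294967295, 4294967295, 4294967295]

VLMAX = (256 × 2) / 32 = 16 lanes
AVL=8 ≤ VLMAX=16, so vl = 8
lane  0: xor(0x88,0xbb) ⇒ 0x33
lane  1: xor(0x26,0x07) ⇒ 0x21
lane  2: mask-off/ones ⇒ 0xffffffff
lane  3: xor(0x9e,0x53) ⇒ 0xcd
lane  4: mask-off/ones ⇒ 0xffffffff
lane  5: mask-off/ones ⇒ 0xffffffff
lane  6: mask-off/ones ⇒ 0xffffffff
lane  7: xor(0x0f,0xf9) ⇒ 0xf6
lane  8: tail/ones ⇒ 0xffffffff
lane  9: tail/ones ⇒ 0xffffffff
lane 10: tail/ones ⇒ 0xffffffff
lane 11: tail/ones ⇒ 0xffffffff
lane 12: tail/ones ⇒ 0xffffffff
lane 13: tail/ones ⇒ 0xffffffff
lane 14: tail/ones ⇒ 0xffffffff
lane 15: tail/ones ⇒ 0xffffffff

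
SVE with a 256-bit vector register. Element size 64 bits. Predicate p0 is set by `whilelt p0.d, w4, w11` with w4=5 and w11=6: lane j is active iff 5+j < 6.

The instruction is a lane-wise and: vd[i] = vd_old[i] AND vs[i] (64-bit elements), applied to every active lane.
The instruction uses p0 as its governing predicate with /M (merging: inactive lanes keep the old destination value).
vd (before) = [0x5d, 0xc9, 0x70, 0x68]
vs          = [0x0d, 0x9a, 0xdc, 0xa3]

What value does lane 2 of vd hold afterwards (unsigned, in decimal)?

lane count: 256 div 64 = 4
whilelt: lane j active iff 5+j < 6 → j < 1 → 1 active
vd[0] and(0x5d,0x0d) -> 0x0d
vd[1] tail/keep -> 0xc9
vd[2] tail/keep -> 0x70
vd[3] tail/keep -> 0x68

vd[2] = 112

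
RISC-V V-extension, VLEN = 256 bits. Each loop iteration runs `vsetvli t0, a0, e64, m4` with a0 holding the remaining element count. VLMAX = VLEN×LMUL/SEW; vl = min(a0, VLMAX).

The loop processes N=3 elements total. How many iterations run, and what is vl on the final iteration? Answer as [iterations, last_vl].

[iterations, last_vl] = [1, 3]

VLMAX = (256 × 4) / 64 = 16 lanes
N=3: ⌈3/16⌉ = 1 iters; last vl = 3 − 0×16 = 3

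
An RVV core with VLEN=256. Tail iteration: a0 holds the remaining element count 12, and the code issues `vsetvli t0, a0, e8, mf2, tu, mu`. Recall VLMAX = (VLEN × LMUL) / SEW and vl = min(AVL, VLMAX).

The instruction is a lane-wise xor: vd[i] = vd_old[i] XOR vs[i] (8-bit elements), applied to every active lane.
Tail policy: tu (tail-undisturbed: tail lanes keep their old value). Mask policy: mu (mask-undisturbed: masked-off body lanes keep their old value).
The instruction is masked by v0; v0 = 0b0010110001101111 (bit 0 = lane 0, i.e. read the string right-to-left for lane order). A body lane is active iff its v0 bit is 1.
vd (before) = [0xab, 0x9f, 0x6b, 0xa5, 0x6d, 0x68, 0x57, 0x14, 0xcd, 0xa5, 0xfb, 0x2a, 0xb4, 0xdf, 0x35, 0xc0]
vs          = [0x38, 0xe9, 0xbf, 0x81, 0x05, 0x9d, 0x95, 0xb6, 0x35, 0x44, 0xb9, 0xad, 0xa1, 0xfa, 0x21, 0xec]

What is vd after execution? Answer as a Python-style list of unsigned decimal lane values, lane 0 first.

VLMAX = (256 × 1/2) / 8 = 16 lanes
vl ← min(12, 16) = 12
[0] xor(0xab,0x38) = 0x93
[1] xor(0x9f,0xe9) = 0x76
[2] xor(0x6b,0xbf) = 0xd4
[3] xor(0xa5,0x81) = 0x24
[4] mask-off/keep = 0x6d
[5] xor(0x68,0x9d) = 0xf5
[6] xor(0x57,0x95) = 0xc2
[7] mask-off/keep = 0x14
[8] mask-off/keep = 0xcd
[9] mask-off/keep = 0xa5
[10] xor(0xfb,0xb9) = 0x42
[11] xor(0x2a,0xad) = 0x87
[12] tail/keep = 0xb4
[13] tail/keep = 0xdf
[14] tail/keep = 0x35
[15] tail/keep = 0xc0

vd = [147, 118, 212, 36, 109, 245, 194, 20, 205, 165, 66, 135, 180, 223, 53, 192]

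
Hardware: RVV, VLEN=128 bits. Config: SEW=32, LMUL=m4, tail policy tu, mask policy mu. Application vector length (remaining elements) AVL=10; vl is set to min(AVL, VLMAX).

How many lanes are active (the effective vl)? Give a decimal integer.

vl = 10

VLMAX = (128 × 4) / 32 = 16 lanes
vl ← min(10, 16) = 10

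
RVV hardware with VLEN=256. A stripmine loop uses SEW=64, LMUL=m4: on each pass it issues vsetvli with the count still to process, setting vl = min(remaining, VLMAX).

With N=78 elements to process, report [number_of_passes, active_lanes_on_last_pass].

VLMAX = VLEN×LMUL/SEW = 256×4/64 = 16
78 elements at 16/iter → 5 passes, remainder 14 on the last

[iterations, last_vl] = [5, 14]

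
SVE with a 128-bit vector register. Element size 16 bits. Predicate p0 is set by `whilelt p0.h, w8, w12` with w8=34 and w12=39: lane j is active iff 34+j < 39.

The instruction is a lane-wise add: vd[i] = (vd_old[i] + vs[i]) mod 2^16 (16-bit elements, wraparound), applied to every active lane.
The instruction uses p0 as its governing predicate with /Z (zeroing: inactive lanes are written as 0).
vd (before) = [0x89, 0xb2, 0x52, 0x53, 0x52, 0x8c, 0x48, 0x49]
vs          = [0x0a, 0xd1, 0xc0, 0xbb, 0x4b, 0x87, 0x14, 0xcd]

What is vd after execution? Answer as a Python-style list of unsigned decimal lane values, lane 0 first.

128-bit reg / 16-bit elem → 8 lanes
p0[j] = (34+j < 39); true for j=0..4 → 5 lanes set
  i=0: add(0x89,0x0a) → 147
  i=1: add(0xb2,0xd1) → 387
  i=2: add(0x52,0xc0) → 274
  i=3: add(0x53,0xbb) → 270
  i=4: add(0x52,0x4b) → 157
  i=5: tail/zero → 0
  i=6: tail/zero → 0
  i=7: tail/zero → 0

vd = [147, 387, 274, 270, 157, 0, 0, 0]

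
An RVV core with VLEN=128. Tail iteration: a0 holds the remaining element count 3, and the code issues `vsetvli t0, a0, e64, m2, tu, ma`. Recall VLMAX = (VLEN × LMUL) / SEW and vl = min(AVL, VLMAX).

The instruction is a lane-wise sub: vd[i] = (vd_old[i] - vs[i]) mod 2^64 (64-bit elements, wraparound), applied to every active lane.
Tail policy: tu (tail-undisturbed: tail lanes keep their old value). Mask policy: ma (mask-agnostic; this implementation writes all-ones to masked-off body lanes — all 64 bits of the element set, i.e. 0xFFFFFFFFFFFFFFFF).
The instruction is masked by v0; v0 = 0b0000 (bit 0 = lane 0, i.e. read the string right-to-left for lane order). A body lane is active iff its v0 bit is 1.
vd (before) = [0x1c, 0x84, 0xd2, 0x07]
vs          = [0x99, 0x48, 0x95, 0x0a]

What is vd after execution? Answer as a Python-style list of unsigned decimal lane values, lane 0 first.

VLMAX = (128 × 2) / 64 = 4 lanes
vl = min(AVL, VLMAX) = min(3, 4) = 3
vd[0] mask-off/ones -> 0xffffffffffffffff
vd[1] mask-off/ones -> 0xffffffffffffffff
vd[2] mask-off/ones -> 0xffffffffffffffff
vd[3] tail/keep -> 0x07

vd = [18446744073709551615, 18446744073709551615, 18446744073709551615, 7]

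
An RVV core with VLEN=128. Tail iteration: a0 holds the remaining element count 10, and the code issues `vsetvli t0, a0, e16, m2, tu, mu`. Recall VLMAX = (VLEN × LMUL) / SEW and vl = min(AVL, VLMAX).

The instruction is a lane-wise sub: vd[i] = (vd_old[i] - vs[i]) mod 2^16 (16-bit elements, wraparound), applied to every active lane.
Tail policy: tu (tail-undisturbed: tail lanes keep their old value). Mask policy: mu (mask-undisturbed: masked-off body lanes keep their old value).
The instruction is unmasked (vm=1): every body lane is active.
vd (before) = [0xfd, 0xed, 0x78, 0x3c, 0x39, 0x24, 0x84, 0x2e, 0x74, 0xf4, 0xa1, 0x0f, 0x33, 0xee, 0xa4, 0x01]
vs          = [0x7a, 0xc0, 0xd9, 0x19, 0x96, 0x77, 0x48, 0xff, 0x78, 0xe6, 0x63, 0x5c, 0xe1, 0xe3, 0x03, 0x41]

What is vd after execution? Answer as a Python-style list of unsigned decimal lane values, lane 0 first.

vd = [131, 45, 65439, 35, 65443, 65453, 60, 65327, 65532, 14, 161, 15, 51, 238, 164, 1]

lanes per group: 128·2/16 = 16
AVL=10 ≤ VLMAX=16, so vl = 10
[0] sub(0xfd,0x7a) = 0x83
[1] sub(0xed,0xc0) = 0x2d
[2] sub(0x78,0xd9) = 0xff9f
[3] sub(0x3c,0x19) = 0x23
[4] sub(0x39,0x96) = 0xffa3
[5] sub(0x24,0x77) = 0xffad
[6] sub(0x84,0x48) = 0x3c
[7] sub(0x2e,0xff) = 0xff2f
[8] sub(0x74,0x78) = 0xfffc
[9] sub(0xf4,0xe6) = 0x0e
[10] tail/keep = 0xa1
[11] tail/keep = 0x0f
[12] tail/keep = 0x33
[13] tail/keep = 0xee
[14] tail/keep = 0xa4
[15] tail/keep = 0x01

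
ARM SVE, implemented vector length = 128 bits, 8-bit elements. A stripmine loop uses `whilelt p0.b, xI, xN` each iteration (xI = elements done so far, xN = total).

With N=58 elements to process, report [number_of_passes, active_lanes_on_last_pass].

[iterations, last_vl] = [4, 10]

lane count: 128 div 8 = 16
iterations = ceil(58/16) = 4; final-pass vl = 10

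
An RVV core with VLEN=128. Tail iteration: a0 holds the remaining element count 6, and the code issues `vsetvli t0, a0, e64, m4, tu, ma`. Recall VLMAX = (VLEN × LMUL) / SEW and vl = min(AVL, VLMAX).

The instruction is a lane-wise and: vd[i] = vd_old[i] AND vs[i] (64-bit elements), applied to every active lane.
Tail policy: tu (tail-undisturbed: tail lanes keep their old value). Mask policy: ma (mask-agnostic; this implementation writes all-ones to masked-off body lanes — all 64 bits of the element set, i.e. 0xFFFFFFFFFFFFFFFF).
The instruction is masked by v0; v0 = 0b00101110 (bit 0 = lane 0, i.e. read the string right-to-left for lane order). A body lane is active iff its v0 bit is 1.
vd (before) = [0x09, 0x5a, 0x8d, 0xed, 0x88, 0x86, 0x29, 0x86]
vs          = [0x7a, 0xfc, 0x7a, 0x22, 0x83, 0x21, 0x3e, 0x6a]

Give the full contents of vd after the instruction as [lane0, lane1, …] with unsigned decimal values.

vd = [18446744073709551615, 88, 8, 32, 18446744073709551615, 0, 41, 134]

VLMAX = VLEN×LMUL/SEW = 128×4/64 = 8
vl = min(AVL, VLMAX) = min(6, 8) = 6
  i=0: mask-off/ones → 18446744073709551615
  i=1: and(0x5a,0xfc) → 88
  i=2: and(0x8d,0x7a) → 8
  i=3: and(0xed,0x22) → 32
  i=4: mask-off/ones → 18446744073709551615
  i=5: and(0x86,0x21) → 0
  i=6: tail/keep → 41
  i=7: tail/keep → 134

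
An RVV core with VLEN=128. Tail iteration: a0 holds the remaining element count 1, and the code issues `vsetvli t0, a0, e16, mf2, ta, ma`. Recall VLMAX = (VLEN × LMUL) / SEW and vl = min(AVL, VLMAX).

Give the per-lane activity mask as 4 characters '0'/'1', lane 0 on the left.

predicate = 1000

lanes per group: 128·1/2/16 = 4
AVL=1 ≤ VLMAX=4, so vl = 1
bits (lane 0 leftmost): 1000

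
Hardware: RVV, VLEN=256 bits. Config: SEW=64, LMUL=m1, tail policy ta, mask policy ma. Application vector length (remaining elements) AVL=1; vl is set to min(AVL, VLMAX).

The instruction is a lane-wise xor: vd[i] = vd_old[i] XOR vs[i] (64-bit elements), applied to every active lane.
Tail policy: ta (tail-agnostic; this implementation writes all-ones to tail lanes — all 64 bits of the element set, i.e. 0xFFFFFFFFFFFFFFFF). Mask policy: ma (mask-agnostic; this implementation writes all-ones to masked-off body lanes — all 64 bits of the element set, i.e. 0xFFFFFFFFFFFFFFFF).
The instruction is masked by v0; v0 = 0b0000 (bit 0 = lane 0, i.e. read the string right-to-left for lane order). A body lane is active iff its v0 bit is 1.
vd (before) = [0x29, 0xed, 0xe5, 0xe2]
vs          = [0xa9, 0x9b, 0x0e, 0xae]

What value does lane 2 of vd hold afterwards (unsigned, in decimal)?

vd[2] = 18446744073709551615

VLMAX = (256 × 1) / 64 = 4 lanes
AVL=1 ≤ VLMAX=4, so vl = 1
[0] mask-off/ones = 0xffffffffffffffff
[1] tail/ones = 0xffffffffffffffff
[2] tail/ones = 0xffffffffffffffff
[3] tail/ones = 0xffffffffffffffff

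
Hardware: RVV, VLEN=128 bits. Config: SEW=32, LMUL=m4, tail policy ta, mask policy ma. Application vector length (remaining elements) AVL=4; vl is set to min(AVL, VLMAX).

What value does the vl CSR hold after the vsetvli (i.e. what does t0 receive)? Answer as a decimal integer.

vl = 4

VLMAX = (128 × 4) / 32 = 16 lanes
AVL=4 ≤ VLMAX=16, so vl = 4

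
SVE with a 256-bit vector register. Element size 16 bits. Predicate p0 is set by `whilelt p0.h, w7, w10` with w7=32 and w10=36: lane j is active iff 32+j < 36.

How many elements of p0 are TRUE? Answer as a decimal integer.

vl = 4

lane count: 256 div 16 = 16
p0[j] = (32+j < 36); true for j=0..3 → 4 lanes set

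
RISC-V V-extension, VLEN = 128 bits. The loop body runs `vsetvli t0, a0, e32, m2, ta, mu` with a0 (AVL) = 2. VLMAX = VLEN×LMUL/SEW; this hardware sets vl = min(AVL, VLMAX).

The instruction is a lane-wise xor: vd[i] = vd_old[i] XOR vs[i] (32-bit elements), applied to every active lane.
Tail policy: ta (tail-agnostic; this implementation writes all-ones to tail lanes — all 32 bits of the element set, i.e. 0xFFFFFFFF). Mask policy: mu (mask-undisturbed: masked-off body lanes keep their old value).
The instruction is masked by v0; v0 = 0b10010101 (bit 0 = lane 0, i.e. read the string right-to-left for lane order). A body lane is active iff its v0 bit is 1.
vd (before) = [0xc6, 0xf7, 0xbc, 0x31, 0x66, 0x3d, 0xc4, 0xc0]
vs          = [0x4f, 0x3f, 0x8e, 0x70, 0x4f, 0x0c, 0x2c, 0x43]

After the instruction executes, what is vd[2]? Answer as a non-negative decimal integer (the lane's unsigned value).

lanes per group: 128·2/32 = 8
AVL=2 ≤ VLMAX=8, so vl = 2
lane  0: xor(0xc6,0x4f) ⇒ 0x89
lane  1: mask-off/keep ⇒ 0xf7
lane  2: tail/ones ⇒ 0xffffffff
lane  3: tail/ones ⇒ 0xffffffff
lane  4: tail/ones ⇒ 0xffffffff
lane  5: tail/ones ⇒ 0xffffffff
lane  6: tail/ones ⇒ 0xffffffff
lane  7: tail/ones ⇒ 0xffffffff

vd[2] = 4294967295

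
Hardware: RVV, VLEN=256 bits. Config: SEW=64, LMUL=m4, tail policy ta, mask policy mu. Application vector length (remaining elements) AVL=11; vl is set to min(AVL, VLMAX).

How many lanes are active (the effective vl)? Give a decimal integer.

vl = 11

lanes per group: 256·4/64 = 16
AVL=11 ≤ VLMAX=16, so vl = 11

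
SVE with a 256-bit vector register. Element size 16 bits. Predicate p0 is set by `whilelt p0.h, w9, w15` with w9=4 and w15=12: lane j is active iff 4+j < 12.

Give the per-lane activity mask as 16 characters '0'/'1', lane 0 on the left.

predicate = 1111111100000000

lane count: 256 div 16 = 16
active while 4+j < 12, i.e. j ∈ [0,8) capped at 16 ⇒ 8
bits (lane 0 leftmost): 1111111100000000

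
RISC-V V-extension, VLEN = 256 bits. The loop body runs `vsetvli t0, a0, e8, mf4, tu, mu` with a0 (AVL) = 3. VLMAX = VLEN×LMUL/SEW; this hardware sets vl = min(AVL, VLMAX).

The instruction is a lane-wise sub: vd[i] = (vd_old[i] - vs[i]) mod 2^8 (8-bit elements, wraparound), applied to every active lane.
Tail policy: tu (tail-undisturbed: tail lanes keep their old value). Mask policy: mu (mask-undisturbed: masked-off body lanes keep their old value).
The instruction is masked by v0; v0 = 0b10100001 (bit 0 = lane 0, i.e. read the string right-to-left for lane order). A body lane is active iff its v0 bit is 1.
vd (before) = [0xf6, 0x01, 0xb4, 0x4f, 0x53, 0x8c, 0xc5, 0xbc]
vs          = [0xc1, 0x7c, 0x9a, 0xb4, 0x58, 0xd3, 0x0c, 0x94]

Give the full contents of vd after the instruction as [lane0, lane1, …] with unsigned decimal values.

lanes per group: 256·1/4/8 = 8
AVL=3 ≤ VLMAX=8, so vl = 3
  i=0: sub(0xf6,0xc1) → 53
  i=1: mask-off/keep → 1
  i=2: mask-off/keep → 180
  i=3: tail/keep → 79
  i=4: tail/keep → 83
  i=5: tail/keep → 140
  i=6: tail/keep → 197
  i=7: tail/keep → 188

vd = [53, 1, 180, 79, 83, 140, 197, 188]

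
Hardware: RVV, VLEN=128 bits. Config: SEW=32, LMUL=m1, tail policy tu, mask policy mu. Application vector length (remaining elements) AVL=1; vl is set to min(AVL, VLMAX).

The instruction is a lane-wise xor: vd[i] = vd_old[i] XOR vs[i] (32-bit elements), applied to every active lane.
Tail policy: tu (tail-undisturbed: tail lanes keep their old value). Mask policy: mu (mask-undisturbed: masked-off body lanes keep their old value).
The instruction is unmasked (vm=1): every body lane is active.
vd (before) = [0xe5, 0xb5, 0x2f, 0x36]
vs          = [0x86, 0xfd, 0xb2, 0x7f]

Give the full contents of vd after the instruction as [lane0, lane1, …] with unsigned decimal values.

VLMAX = (128 × 1) / 32 = 4 lanes
vl = min(AVL, VLMAX) = min(1, 4) = 1
vd[0] xor(0xe5,0x86) -> 0x63
vd[1] tail/keep -> 0xb5
vd[2] tail/keep -> 0x2f
vd[3] tail/keep -> 0x36

vd = [99, 181, 47, 54]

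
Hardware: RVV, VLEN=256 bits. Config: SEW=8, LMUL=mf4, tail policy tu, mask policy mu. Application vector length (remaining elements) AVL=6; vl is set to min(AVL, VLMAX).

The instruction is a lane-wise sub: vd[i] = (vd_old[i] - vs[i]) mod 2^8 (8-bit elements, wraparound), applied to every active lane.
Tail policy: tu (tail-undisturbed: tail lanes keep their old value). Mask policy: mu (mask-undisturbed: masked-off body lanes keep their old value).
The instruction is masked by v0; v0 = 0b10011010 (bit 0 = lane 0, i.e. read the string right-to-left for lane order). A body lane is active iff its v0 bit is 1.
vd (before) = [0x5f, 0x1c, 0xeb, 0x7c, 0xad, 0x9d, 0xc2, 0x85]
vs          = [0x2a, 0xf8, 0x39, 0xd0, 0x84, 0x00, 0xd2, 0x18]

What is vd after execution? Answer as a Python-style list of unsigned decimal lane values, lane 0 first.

VLMAX = VLEN×LMUL/SEW = 256×1/4/8 = 8
AVL=6 ≤ VLMAX=8, so vl = 6
vd[0] mask-off/keep -> 0x5f
vd[1] sub(0x1c,0xf8) -> 0x24
vd[2] mask-off/keep -> 0xeb
vd[3] sub(0x7c,0xd0) -> 0xac
vd[4] sub(0xad,0x84) -> 0x29
vd[5] mask-off/keep -> 0x9d
vd[6] tail/keep -> 0xc2
vd[7] tail/keep -> 0x85

vd = [95, 36, 235, 172, 41, 157, 194, 133]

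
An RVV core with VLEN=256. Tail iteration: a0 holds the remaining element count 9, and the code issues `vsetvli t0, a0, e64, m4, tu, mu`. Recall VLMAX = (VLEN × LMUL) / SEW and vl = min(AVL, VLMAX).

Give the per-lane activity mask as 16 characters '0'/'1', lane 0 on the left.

VLMAX = (256 × 4) / 64 = 16 lanes
AVL=9 ≤ VLMAX=16, so vl = 9
bits (lane 0 leftmost): 1111111110000000

predicate = 1111111110000000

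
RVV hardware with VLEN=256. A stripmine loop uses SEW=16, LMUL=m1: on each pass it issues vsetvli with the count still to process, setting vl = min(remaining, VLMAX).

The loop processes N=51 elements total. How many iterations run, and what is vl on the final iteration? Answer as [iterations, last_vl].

VLMAX = VLEN×LMUL/SEW = 256×1/16 = 16
iterations = ceil(51/16) = 4; final-pass vl = 3

[iterations, last_vl] = [4, 3]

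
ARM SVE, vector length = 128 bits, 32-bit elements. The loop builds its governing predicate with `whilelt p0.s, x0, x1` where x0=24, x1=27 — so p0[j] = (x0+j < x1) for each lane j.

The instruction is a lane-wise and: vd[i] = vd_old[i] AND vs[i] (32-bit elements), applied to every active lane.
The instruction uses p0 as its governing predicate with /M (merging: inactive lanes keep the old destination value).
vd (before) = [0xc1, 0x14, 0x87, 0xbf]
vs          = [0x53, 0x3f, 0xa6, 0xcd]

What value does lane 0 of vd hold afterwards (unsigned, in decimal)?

lane count: 128 div 32 = 4
whilelt: lane j active iff 24+j < 27 → j < 3 → 3 active
[0] and(0xc1,0x53) = 0x41
[1] and(0x14,0x3f) = 0x14
[2] and(0x87,0xa6) = 0x86
[3] tail/keep = 0xbf

vd[0] = 65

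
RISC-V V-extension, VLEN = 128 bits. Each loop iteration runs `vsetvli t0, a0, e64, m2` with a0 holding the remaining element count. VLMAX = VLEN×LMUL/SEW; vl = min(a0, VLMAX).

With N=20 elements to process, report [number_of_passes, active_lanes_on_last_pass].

VLMAX = VLEN×LMUL/SEW = 128×2/64 = 4
20 elements at 4/iter → 5 passes, remainder 4 on the last

[iterations, last_vl] = [5, 4]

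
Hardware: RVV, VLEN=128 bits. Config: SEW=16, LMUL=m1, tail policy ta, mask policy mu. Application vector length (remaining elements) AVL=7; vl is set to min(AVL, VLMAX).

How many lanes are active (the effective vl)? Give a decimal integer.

vl = 7

VLMAX = VLEN×LMUL/SEW = 128×1/16 = 8
AVL=7 ≤ VLMAX=8, so vl = 7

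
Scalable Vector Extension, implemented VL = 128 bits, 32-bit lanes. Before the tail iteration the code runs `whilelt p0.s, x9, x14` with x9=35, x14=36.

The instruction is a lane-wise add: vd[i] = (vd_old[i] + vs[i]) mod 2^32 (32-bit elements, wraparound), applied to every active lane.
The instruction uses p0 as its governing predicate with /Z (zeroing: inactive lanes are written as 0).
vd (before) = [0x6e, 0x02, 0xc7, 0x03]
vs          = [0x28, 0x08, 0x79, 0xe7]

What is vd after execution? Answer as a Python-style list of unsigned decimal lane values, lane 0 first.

lane count: 128 div 32 = 4
p0[j] = (35+j < 36); true for j=0..0 → 1 lanes set
  i=0: add(0x6e,0x28) → 150
  i=1: tail/zero → 0
  i=2: tail/zero → 0
  i=3: tail/zero → 0

vd = [150, 0, 0, 0]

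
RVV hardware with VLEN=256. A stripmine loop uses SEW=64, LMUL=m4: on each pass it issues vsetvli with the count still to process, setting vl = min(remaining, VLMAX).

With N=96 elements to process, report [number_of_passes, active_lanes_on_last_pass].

VLMAX = VLEN×LMUL/SEW = 256×4/64 = 16
N=96: ⌈96/16⌉ = 6 iters; last vl = 96 − 5×16 = 16

[iterations, last_vl] = [6, 16]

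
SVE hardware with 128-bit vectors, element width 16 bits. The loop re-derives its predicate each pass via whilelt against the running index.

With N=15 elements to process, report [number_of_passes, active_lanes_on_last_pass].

[iterations, last_vl] = [2, 7]

register lanes = 128/16 = 8
iterations = ceil(15/8) = 2; final-pass vl = 7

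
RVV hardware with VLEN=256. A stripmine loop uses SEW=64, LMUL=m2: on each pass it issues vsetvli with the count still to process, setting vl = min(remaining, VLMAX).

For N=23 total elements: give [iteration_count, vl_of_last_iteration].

VLMAX = (256 × 2) / 64 = 8 lanes
N=23: ⌈23/8⌉ = 3 iters; last vl = 23 − 2×8 = 7

[iterations, last_vl] = [3, 7]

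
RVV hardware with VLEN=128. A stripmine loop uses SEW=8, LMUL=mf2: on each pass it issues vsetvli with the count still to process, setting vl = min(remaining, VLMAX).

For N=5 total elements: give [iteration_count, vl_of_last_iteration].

VLMAX = (128 × 1/2) / 8 = 8 lanes
N=5: ⌈5/8⌉ = 1 iters; last vl = 5 − 0×8 = 5

[iterations, last_vl] = [1, 5]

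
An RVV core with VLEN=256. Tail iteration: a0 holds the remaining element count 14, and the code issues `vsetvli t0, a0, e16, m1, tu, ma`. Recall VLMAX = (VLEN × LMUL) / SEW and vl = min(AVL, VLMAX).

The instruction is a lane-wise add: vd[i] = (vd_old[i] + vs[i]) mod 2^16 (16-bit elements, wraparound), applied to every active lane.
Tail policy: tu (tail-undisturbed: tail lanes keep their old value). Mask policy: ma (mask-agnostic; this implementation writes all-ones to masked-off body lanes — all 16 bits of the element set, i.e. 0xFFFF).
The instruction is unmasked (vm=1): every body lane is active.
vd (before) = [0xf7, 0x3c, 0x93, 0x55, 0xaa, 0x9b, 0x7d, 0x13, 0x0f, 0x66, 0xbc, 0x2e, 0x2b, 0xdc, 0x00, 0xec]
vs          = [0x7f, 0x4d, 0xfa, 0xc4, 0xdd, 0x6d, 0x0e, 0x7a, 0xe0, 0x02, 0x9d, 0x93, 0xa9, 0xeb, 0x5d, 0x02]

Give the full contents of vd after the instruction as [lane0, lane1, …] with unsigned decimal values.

vd = [374, 137, 397, 281, 391, 264, 139, 141, 239, 104, 345, 193, 212, 455, 0, 236]

lanes per group: 256·1/16 = 16
vl ← min(14, 16) = 14
vd[0] add(0xf7,0x7f) -> 0x176
vd[1] add(0x3c,0x4d) -> 0x89
vd[2] add(0x93,0xfa) -> 0x18d
vd[3] add(0x55,0xc4) -> 0x119
vd[4] add(0xaa,0xdd) -> 0x187
vd[5] add(0x9b,0x6d) -> 0x108
vd[6] add(0x7d,0x0e) -> 0x8b
vd[7] add(0x13,0x7a) -> 0x8d
vd[8] add(0x0f,0xe0) -> 0xef
vd[9] add(0x66,0x02) -> 0x68
vd[10] add(0xbc,0x9d) -> 0x159
vd[11] add(0x2e,0x93) -> 0xc1
vd[12] add(0x2b,0xa9) -> 0xd4
vd[13] add(0xdc,0xeb) -> 0x1c7
vd[14] tail/keep -> 0x00
vd[15] tail/keep -> 0xec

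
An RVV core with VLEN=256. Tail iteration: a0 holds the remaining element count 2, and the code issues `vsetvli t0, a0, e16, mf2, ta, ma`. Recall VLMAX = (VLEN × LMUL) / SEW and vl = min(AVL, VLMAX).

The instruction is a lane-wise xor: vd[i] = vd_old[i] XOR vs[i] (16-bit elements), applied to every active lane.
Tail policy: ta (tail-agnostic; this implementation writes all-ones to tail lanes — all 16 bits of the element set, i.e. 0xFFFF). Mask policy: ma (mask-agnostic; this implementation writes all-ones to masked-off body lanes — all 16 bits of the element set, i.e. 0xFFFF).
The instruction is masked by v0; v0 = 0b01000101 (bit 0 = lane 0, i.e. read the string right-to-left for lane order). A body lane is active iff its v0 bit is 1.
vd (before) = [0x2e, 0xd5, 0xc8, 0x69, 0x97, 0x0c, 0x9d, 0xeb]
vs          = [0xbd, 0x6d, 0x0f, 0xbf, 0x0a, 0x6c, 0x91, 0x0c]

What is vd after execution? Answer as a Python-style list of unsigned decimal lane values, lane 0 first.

lanes per group: 256·1/2/16 = 8
AVL=2 ≤ VLMAX=8, so vl = 2
[0] xor(0x2e,0xbd) = 0x93
[1] mask-off/ones = 0xffff
[2] tail/ones = 0xffff
[3] tail/ones = 0xffff
[4] tail/ones = 0xffff
[5] tail/ones = 0xffff
[6] tail/ones = 0xffff
[7] tail/ones = 0xffff

vd = [147, 65535, 65535, 65535, 65535, 65535, 65535, 65535]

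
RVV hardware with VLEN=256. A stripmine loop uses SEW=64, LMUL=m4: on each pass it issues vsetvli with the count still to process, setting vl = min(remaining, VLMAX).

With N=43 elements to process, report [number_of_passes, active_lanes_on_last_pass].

VLMAX = (256 × 4) / 64 = 16 lanes
iterations = ceil(43/16) = 3; final-pass vl = 11

[iterations, last_vl] = [3, 11]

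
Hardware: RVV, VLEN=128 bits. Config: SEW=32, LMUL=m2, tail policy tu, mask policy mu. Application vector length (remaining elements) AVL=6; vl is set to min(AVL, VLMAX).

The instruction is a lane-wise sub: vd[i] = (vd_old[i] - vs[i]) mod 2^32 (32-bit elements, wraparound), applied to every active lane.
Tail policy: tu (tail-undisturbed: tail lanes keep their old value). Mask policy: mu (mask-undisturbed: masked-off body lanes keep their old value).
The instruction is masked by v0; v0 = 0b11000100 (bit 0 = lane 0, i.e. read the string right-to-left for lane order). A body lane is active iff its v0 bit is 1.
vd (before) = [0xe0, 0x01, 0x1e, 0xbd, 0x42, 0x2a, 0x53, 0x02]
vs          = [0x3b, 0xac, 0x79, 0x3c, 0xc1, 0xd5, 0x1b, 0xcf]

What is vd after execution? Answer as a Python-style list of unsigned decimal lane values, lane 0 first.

VLMAX = (128 × 2) / 32 = 8 lanes
vl = min(AVL, VLMAX) = min(6, 8) = 6
[0] mask-off/keep = 0xe0
[1] mask-off/keep = 0x01
[2] sub(0x1e,0x79) = 0xffffffa5
[3] mask-off/keep = 0xbd
[4] mask-off/keep = 0x42
[5] mask-off/keep = 0x2a
[6] tail/keep = 0x53
[7] tail/keep = 0x02

vd = [224, 1, 4294967205, 189, 66, 42, 83, 2]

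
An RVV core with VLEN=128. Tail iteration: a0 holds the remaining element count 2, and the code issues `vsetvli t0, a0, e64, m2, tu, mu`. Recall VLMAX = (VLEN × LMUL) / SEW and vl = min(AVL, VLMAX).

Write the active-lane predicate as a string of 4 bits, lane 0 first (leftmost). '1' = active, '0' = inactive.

VLMAX = (128 × 2) / 64 = 4 lanes
vl ← min(2, 4) = 2
bits (lane 0 leftmost): 1100

predicate = 1100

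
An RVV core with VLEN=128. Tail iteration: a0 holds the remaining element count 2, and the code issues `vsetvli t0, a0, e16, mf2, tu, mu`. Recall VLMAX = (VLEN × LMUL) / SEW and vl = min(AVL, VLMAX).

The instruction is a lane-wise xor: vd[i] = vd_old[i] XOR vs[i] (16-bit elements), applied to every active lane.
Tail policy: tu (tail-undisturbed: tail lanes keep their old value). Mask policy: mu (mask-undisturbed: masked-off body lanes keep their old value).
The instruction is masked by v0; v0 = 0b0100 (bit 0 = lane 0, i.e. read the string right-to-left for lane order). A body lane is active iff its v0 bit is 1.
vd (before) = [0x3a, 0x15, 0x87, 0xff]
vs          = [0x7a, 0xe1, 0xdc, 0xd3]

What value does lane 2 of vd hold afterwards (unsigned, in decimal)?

vd[2] = 135

VLMAX = VLEN×LMUL/SEW = 128×1/2/16 = 4
vl ← min(2, 4) = 2
[0] mask-off/keep = 0x3a
[1] mask-off/keep = 0x15
[2] tail/keep = 0x87
[3] tail/keep = 0xff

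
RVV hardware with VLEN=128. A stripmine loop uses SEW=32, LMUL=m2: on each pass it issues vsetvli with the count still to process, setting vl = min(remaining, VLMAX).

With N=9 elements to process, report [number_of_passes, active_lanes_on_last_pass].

VLMAX = VLEN×LMUL/SEW = 128×2/32 = 8
N=9: ⌈9/8⌉ = 2 iters; last vl = 9 − 1×8 = 1

[iterations, last_vl] = [2, 1]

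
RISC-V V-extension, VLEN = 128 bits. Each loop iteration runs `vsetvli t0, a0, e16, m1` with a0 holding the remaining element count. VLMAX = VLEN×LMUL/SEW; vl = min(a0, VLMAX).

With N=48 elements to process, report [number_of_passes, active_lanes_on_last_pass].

[iterations, last_vl] = [6, 8]

VLMAX = VLEN×LMUL/SEW = 128×1/16 = 8
N=48: ⌈48/8⌉ = 6 iters; last vl = 48 − 5×8 = 8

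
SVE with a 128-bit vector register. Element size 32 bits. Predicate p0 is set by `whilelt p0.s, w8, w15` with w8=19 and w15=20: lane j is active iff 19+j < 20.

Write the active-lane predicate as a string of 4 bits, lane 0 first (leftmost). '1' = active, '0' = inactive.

predicate = 1000

lane count: 128 div 32 = 4
whilelt: lane j active iff 19+j < 20 → j < 1 → 1 active
bits (lane 0 leftmost): 1000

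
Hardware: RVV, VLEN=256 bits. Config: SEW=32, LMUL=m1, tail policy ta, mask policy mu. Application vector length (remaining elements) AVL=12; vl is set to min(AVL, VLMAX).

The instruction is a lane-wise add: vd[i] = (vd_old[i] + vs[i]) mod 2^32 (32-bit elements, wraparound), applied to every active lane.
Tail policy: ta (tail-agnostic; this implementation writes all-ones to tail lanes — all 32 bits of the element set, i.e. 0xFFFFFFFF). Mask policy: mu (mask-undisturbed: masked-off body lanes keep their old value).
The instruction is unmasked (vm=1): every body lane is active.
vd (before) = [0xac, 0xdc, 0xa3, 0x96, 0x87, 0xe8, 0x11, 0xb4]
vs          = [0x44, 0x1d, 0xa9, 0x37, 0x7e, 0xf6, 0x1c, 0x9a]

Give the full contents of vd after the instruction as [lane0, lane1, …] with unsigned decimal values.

lanes per group: 256·1/32 = 8
AVL=12 > VLMAX=8, so vl = 8
  i=0: add(0xac,0x44) → 240
  i=1: add(0xdc,0x1d) → 249
  i=2: add(0xa3,0xa9) → 332
  i=3: add(0x96,0x37) → 205
  i=4: add(0x87,0x7e) → 261
  i=5: add(0xe8,0xf6) → 478
  i=6: add(0x11,0x1c) → 45
  i=7: add(0xb4,0x9a) → 334

vd = [240, 249, 332, 205, 261, 478, 45, 334]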